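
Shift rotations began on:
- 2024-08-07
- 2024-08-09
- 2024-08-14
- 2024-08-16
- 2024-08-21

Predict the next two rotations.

The gap pattern 2, 5, 2, 5 repeats every 2 events.
These are the Wednesdays and Fridays of each week.
The following Friday is 2024-08-23.
The following Wednesday is 2024-08-28.

2024-08-23, 2024-08-28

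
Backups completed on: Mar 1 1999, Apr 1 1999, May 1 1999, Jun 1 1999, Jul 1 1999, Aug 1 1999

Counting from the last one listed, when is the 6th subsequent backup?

Feb 1 2000

Each date is the 1st; the gaps (31, 30, 31, 30, 31) track the month lengths.
The rule is the 1st of each month.
September 1999: Sep 1 1999.
October 1999: Oct 1 1999.
November 1999: Nov 1 1999.
December 1999: Dec 1 1999.
January 2000: Jan 1 2000.
Next: February 2000 → Feb 1 2000.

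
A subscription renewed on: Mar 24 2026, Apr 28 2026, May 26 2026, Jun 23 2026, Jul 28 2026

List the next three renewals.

Aug 25 2026, Sep 22 2026, Oct 27 2026

Gaps: 35, 28, 28, 35 days — a mix of 28 and 35. Every date is a Tuesday.
Each is the 4th Tuesday of its month.
August 2026 — 4th Tuesday is Aug 25 2026.
September 2026 — 4th Tuesday is Sep 22 2026.
October 2026 — 4th Tuesday is Oct 27 2026.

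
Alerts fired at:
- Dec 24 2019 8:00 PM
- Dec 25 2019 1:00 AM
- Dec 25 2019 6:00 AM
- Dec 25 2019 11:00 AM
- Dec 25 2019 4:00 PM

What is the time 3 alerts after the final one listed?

Spacing: 5, 5, 5, 5 h — constant 5 h.
Dec 25 2019 4:00 PM + 5 h = Dec 25 2019 9:00 PM.
Dec 25 2019 9:00 PM + 5 h = Dec 26 2019 2:00 AM.
Dec 26 2019 2:00 AM + 5 h = Dec 26 2019 7:00 AM.

Dec 26 2019 7:00 AM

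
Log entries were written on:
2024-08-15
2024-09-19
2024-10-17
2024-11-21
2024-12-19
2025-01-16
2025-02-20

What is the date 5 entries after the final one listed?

2025-07-17

These are Thursdays at 28- or 35-day spacing (35, 28, 35, 28, 28, 35).
The pattern: 3rd Thursday of the month.
March 2025 — 3rd Thursday is 2025-03-20.
April 2025 — 3rd Thursday is 2025-04-17.
3rd Thursday of May 2025: 2025-05-15.
June 2025 — 3rd Thursday is 2025-06-19.
July 2025 — 3rd Thursday is 2025-07-17.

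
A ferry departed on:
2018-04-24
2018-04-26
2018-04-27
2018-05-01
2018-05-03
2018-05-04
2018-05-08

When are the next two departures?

Every event lands on a Tuesday or Thursday or Friday (gaps cycle 2, 1, 4, 2, 1, 4).
So the schedule is: every Tuesday, Thursday and Friday.
Next Thursday: 2018-05-10.
Next Friday: 2018-05-11.

2018-05-10, 2018-05-11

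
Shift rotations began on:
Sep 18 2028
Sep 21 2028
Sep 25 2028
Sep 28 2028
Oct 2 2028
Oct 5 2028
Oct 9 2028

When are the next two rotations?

The gap pattern 3, 4, 3, 4, 3, 4 repeats every 2 events.
These are the Mondays and Thursdays of each week.
Next Thursday: Oct 12 2028.
Next Monday: Oct 16 2028.

Oct 12 2028, Oct 16 2028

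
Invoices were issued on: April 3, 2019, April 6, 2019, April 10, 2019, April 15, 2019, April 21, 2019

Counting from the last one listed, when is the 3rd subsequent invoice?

Gaps: 3, 4, 5, 6 days — each gap is 1 larger than the previous one.
Next gap: 7 days. April 21, 2019 + 7 days = April 28, 2019.
Next gap: 8 days. April 28, 2019 + 8 days = May 6, 2019.
Next gap: 9 days. May 6, 2019 + 9 days = May 15, 2019.

May 15, 2019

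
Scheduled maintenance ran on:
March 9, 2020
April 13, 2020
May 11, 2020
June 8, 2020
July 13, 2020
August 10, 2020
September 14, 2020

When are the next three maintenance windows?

These are Mondays at 28- or 35-day spacing (35, 28, 28, 35, 28, 35).
The pattern: 2nd Monday of the month.
October 2020 — 2nd Monday is October 12, 2020.
November 2020 — 2nd Monday is November 9, 2020.
2nd Monday of December 2020: December 14, 2020.

October 12, 2020; November 9, 2020; December 14, 2020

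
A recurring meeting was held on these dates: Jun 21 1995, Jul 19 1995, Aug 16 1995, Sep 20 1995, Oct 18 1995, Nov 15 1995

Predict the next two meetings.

Dec 20 1995, Jan 17 1996

These are Wednesdays at 28- or 35-day spacing (28, 28, 35, 28, 28).
The pattern: 3rd Wednesday of the month.
December 1995 — 3rd Wednesday is Dec 20 1995.
3rd Wednesday of January 1996: Jan 17 1996.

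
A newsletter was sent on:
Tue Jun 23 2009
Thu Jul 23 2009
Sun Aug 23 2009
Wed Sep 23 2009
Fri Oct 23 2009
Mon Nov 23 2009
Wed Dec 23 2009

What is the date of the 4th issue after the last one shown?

Each date is the 23rd; the gaps (30, 31, 31, 30, 31, 30) track the month lengths.
The rule is the 23rd of each month.
Next: January 2010 → Sat Jan 23 2010.
Next: February 2010 → Tue Feb 23 2010.
Next: March 2010 → Tue Mar 23 2010.
Next: April 2010 → Fri Apr 23 2010.

Fri Apr 23 2010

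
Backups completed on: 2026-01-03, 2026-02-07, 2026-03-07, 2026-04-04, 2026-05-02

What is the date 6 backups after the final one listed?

These are Saturdays at 28- or 35-day spacing (35, 28, 28, 28).
The pattern: 1st Saturday of the month.
June 2026 — 1st Saturday is 2026-06-06.
1st Saturday of July 2026: 2026-07-04.
1st Saturday of August 2026: 2026-08-01.
September 2026 — 1st Saturday is 2026-09-05.
October 2026 — 1st Saturday is 2026-10-03.
November 2026 — 1st Saturday is 2026-11-07.

2026-11-07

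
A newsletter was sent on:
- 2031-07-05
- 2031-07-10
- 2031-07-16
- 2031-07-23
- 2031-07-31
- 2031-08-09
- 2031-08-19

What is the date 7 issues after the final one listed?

2031-11-25

Intervals are 5, 6, 7, 8, 9, 10 days — an arithmetic progression with common difference 1.
Next gap: 11 days. 2031-08-19 + 11 days = 2031-08-30.
Next gap: 12 days. 2031-08-30 + 12 days = 2031-09-11.
Next gap: 13 days. 2031-09-11 + 13 days = 2031-09-24.
Next gap: 14 days. 2031-09-24 + 14 days = 2031-10-08.
Next gap: 15 days. 2031-10-08 + 15 days = 2031-10-23.
Next gap: 16 days. 2031-10-23 + 16 days = 2031-11-08.
Next gap: 17 days. 2031-11-08 + 17 days = 2031-11-25.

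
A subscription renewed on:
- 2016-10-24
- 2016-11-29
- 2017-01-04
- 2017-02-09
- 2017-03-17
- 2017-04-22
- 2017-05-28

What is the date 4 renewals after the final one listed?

Every event comes 36 days after the last (36, 36, 36, 36, 36, 36).
2017-05-28 + 36 days = 2017-07-03.
2017-07-03 + 36 days = 2017-08-08.
2017-08-08 + 36 days = 2017-09-13.
2017-09-13 + 36 days = 2017-10-19.

2017-10-19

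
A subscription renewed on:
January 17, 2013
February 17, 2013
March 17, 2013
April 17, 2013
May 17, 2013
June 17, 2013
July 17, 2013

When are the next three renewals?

August 17, 2013; September 17, 2013; October 17, 2013

Each date is the 17th; the gaps (31, 28, 31, 30, 31, 30) track the month lengths.
The rule is the 17th of each month.
Next: August 2013 → August 17, 2013.
September 2013: September 17, 2013.
October 2013: October 17, 2013.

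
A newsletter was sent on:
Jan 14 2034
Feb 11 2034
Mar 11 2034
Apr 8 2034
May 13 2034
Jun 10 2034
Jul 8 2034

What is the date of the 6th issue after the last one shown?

Gaps: 28, 28, 28, 35, 28, 28 days — a mix of 28 and 35. Every date is a Saturday.
Each is the 2nd Saturday of its month.
August 2034 — 2nd Saturday is Aug 12 2034.
September 2034 — 2nd Saturday is Sep 9 2034.
2nd Saturday of October 2034: Oct 14 2034.
2nd Saturday of November 2034: Nov 11 2034.
2nd Saturday of December 2034: Dec 9 2034.
January 2035 — 2nd Saturday is Jan 13 2035.

Jan 13 2035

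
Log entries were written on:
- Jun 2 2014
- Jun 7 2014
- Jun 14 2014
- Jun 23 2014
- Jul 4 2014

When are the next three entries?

Jul 17 2014, Aug 1 2014, Aug 18 2014

Gaps: 5, 7, 9, 11 days — each gap is 2 larger than the previous one.
Next gap: 13 days. Jul 4 2014 + 13 days = Jul 17 2014.
Next gap: 15 days. Jul 17 2014 + 15 days = Aug 1 2014.
Next gap: 17 days. Aug 1 2014 + 17 days = Aug 18 2014.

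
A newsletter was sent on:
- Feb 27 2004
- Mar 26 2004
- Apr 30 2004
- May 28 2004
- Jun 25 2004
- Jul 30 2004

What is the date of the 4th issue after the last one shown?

Nov 26 2004

Every date is a Friday; gaps 28, 35, 28, 28, 35 days.
Each is the last Friday of its month (at least one falls on the 29th or later, ruling out '4th Friday').
Last Friday of August 2004: Aug 27 2004.
Last Friday of September 2004: Sep 24 2004.
October 2004 ends with Friday Oct 29 2004.
November 2004 ends with Friday Nov 26 2004.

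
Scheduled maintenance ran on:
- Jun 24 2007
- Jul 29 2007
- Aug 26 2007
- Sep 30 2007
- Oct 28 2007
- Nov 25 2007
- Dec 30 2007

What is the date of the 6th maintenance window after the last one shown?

Every date is a Sunday; gaps 35, 28, 35, 28, 28, 35 days.
Each is the last Sunday of its month (at least one falls on the 29th or later, ruling out '4th Sunday').
January 2008 ends with Sunday Jan 27 2008.
Last Sunday of February 2008: Feb 24 2008.
March 2008 ends with Sunday Mar 30 2008.
April 2008 ends with Sunday Apr 27 2008.
Last Sunday of May 2008: May 25 2008.
Last Sunday of June 2008: Jun 29 2008.

Jun 29 2008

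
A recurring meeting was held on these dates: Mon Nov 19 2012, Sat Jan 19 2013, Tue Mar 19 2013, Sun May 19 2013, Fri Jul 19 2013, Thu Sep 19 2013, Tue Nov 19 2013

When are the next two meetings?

The day-of-month is always 19 (61, 59, 61, 61, 62, 61 days between events).
So this recurs on the 19th of every 2 months.
January 2014: Sun Jan 19 2014.
Next: March 2014 → Wed Mar 19 2014.

Sun Jan 19 2014, Wed Mar 19 2014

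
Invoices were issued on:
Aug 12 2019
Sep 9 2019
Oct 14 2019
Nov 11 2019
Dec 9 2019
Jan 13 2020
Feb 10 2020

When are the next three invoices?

Mar 9 2020, Apr 13 2020, May 11 2020

These are Mondays at 28- or 35-day spacing (28, 35, 28, 28, 35, 28).
The pattern: 2nd Monday of the month.
March 2020 — 2nd Monday is Mar 9 2020.
April 2020 — 2nd Monday is Apr 13 2020.
May 2020 — 2nd Monday is May 11 2020.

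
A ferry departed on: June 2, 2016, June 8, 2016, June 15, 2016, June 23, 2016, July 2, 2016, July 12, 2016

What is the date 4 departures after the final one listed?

August 31, 2016

Intervals are 6, 7, 8, 9, 10 days — an arithmetic progression with common difference 1.
Next gap: 11 days. July 12, 2016 + 11 days = July 23, 2016.
Next gap: 12 days. July 23, 2016 + 12 days = August 4, 2016.
Next gap: 13 days. August 4, 2016 + 13 days = August 17, 2016.
Next gap: 14 days. August 17, 2016 + 14 days = August 31, 2016.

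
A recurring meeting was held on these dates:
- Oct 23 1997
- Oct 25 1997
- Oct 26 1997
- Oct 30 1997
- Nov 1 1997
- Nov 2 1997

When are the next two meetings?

Nov 6 1997, Nov 8 1997

Gaps: 2, 1, 4, 2, 1 days — not constant, but cyclic with period 3.
The events fall on every Thursday, Saturday and Sunday.
Next Thursday: Nov 6 1997.
Next Saturday: Nov 8 1997.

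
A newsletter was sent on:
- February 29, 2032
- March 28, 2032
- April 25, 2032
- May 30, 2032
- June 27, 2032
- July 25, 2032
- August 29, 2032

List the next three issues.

All Sundays; the gaps (28, 28, 35, 28, 28, 35) vary with month length.
This is the last Sunday of each month.
Last Sunday of September 2032: September 26, 2032.
Last Sunday of October 2032: October 31, 2032.
Last Sunday of November 2032: November 28, 2032.

September 26, 2032; October 31, 2032; November 28, 2032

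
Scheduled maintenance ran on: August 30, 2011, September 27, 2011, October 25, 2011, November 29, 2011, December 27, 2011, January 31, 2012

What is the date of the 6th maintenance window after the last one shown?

All Tuesdays; the gaps (28, 28, 35, 28, 35) vary with month length.
This is the last Tuesday of each month.
Last Tuesday of February 2012: February 28, 2012.
March 2012 ends with Tuesday March 27, 2012.
April 2012 ends with Tuesday April 24, 2012.
May 2012 ends with Tuesday May 29, 2012.
Last Tuesday of June 2012: June 26, 2012.
July 2012 ends with Tuesday July 31, 2012.

July 31, 2012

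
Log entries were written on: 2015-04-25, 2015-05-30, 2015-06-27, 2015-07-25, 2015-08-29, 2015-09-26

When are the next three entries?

2015-10-31, 2015-11-28, 2015-12-26

These are Saturdays with 35, 28, 28, 35, 28-day gaps.
Each is the final Saturday of its month — 2015-05-30 is past the 28th, so '4th Saturday' doesn't fit.
Last Saturday of October 2015: 2015-10-31.
Last Saturday of November 2015: 2015-11-28.
Last Saturday of December 2015: 2015-12-26.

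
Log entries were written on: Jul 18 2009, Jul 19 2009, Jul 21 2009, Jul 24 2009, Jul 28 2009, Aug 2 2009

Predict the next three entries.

Aug 8 2009, Aug 15 2009, Aug 23 2009

Intervals are 1, 2, 3, 4, 5 days — an arithmetic progression with common difference 1.
Next gap: 6 days. Aug 2 2009 + 6 days = Aug 8 2009.
Next gap: 7 days. Aug 8 2009 + 7 days = Aug 15 2009.
Next gap: 8 days. Aug 15 2009 + 8 days = Aug 23 2009.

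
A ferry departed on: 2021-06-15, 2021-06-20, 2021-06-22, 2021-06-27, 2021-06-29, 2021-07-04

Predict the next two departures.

Every event lands on a Tuesday or Sunday (gaps cycle 5, 2, 5, 2, 5).
So the schedule is: every Tuesday and Sunday.
The following Tuesday is 2021-07-06.
The following Sunday is 2021-07-11.

2021-07-06, 2021-07-11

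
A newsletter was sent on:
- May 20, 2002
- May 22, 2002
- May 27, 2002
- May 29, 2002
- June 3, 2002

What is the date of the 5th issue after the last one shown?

The gap pattern 2, 5, 2, 5 repeats every 2 events.
These are the Mondays and Wednesdays of each week.
Next Wednesday: June 5, 2002.
Next Monday: June 10, 2002.
Next Wednesday: June 12, 2002.
Next Monday: June 17, 2002.
Next Wednesday: June 19, 2002.

June 19, 2002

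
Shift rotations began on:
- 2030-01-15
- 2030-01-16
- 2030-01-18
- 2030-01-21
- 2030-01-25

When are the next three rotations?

Intervals are 1, 2, 3, 4 days — an arithmetic progression with common difference 1.
Next gap: 5 days. 2030-01-25 + 5 days = 2030-01-30.
Next gap: 6 days. 2030-01-30 + 6 days = 2030-02-05.
Next gap: 7 days. 2030-02-05 + 7 days = 2030-02-12.

2030-01-30, 2030-02-05, 2030-02-12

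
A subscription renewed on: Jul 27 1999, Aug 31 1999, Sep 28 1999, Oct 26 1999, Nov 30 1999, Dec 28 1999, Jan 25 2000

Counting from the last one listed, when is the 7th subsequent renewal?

These are Tuesdays with 35, 28, 28, 35, 28, 28-day gaps.
Each is the final Tuesday of its month — Aug 31 1999 is past the 28th, so '4th Tuesday' doesn't fit.
February 2000 ends with Tuesday Feb 29 2000.
Last Tuesday of March 2000: Mar 28 2000.
Last Tuesday of April 2000: Apr 25 2000.
May 2000 ends with Tuesday May 30 2000.
June 2000 ends with Tuesday Jun 27 2000.
July 2000 ends with Tuesday Jul 25 2000.
Last Tuesday of August 2000: Aug 29 2000.

Aug 29 2000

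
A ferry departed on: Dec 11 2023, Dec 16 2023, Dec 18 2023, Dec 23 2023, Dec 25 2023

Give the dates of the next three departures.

Every event lands on a Monday or Saturday (gaps cycle 5, 2, 5, 2).
So the schedule is: every Monday and Saturday.
The following Saturday is Dec 30 2023.
Next Monday: Jan 1 2024.
Next Saturday: Jan 6 2024.

Dec 30 2023, Jan 1 2024, Jan 6 2024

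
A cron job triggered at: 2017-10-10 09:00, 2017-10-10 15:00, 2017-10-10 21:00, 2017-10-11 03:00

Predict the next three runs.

2017-10-11 09:00, 2017-10-11 15:00, 2017-10-11 21:00

Spacing: 6, 6, 6 h — constant 6 h.
2017-10-11 03:00 + 6 h = 2017-10-11 09:00.
2017-10-11 09:00 + 6 h = 2017-10-11 15:00.
2017-10-11 15:00 + 6 h = 2017-10-11 21:00.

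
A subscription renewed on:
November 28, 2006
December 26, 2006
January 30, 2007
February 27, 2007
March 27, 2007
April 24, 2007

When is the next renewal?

May 29, 2007

These are Tuesdays with 28, 35, 28, 28, 28-day gaps.
Each is the final Tuesday of its month — January 30, 2007 is past the 28th, so '4th Tuesday' doesn't fit.
Last Tuesday of May 2007: May 29, 2007.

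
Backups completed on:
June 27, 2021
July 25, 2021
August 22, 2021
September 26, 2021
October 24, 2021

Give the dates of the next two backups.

All dates are Sundays, 28, 28, 35, 28 days apart.
Specifically, the 4th Sunday of each month.
November 2021 — 4th Sunday is November 28, 2021.
4th Sunday of December 2021: December 26, 2021.

November 28, 2021; December 26, 2021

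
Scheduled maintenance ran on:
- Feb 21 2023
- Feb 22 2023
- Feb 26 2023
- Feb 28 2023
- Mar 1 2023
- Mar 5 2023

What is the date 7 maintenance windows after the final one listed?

Gaps: 1, 4, 2, 1, 4 days — not constant, but cyclic with period 3.
The events fall on every Tuesday, Wednesday and Sunday.
Next Tuesday: Mar 7 2023.
Next Wednesday: Mar 8 2023.
Next Sunday: Mar 12 2023.
Next Tuesday: Mar 14 2023.
The following Wednesday is Mar 15 2023.
The following Sunday is Mar 19 2023.
Next Tuesday: Mar 21 2023.

Mar 21 2023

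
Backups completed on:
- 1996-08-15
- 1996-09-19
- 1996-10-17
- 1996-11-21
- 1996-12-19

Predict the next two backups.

1997-01-16, 1997-02-20

Gaps: 35, 28, 35, 28 days — a mix of 28 and 35. Every date is a Thursday.
Each is the 3rd Thursday of its month.
3rd Thursday of January 1997: 1997-01-16.
3rd Thursday of February 1997: 1997-02-20.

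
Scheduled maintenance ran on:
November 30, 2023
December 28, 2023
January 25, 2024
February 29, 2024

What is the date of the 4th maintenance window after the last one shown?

June 27, 2024

All Thursdays; the gaps (28, 28, 35) vary with month length.
This is the last Thursday of each month.
March 2024 ends with Thursday March 28, 2024.
Last Thursday of April 2024: April 25, 2024.
May 2024 ends with Thursday May 30, 2024.
Last Thursday of June 2024: June 27, 2024.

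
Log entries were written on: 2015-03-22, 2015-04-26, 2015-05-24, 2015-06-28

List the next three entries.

These are Sundays at 28- or 35-day spacing (35, 28, 35).
The pattern: 4th Sunday of the month.
4th Sunday of July 2015: 2015-07-26.
August 2015 — 4th Sunday is 2015-08-23.
September 2015 — 4th Sunday is 2015-09-27.

2015-07-26, 2015-08-23, 2015-09-27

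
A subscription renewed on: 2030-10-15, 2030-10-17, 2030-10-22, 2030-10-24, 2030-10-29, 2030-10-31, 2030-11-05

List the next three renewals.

The gap pattern 2, 5, 2, 5, 2, 5 repeats every 2 events.
These are the Tuesdays and Thursdays of each week.
The following Thursday is 2030-11-07.
The following Tuesday is 2030-11-12.
The following Thursday is 2030-11-14.

2030-11-07, 2030-11-12, 2030-11-14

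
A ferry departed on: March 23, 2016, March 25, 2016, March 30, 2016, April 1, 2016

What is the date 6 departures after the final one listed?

The gap pattern 2, 5, 2 repeats every 2 events.
These are the Wednesdays and Fridays of each week.
The following Wednesday is April 6, 2016.
The following Friday is April 8, 2016.
The following Wednesday is April 13, 2016.
Next Friday: April 15, 2016.
Next Wednesday: April 20, 2016.
Next Friday: April 22, 2016.

April 22, 2016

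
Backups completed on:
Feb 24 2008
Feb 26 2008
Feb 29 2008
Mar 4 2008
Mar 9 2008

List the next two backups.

Gaps: 2, 3, 4, 5 days — each gap is 1 larger than the previous one.
Next gap: 6 days. Mar 9 2008 + 6 days = Mar 15 2008.
Next gap: 7 days. Mar 15 2008 + 7 days = Mar 22 2008.

Mar 15 2008, Mar 22 2008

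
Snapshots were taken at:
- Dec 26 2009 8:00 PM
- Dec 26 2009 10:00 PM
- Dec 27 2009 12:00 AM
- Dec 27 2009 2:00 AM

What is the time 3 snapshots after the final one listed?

Dec 27 2009 8:00 AM

The interval is a steady 2 hours (2, 2, 2).
Dec 27 2009 2:00 AM + 2 h = Dec 27 2009 4:00 AM.
Dec 27 2009 4:00 AM + 2 h = Dec 27 2009 6:00 AM.
Dec 27 2009 6:00 AM + 2 h = Dec 27 2009 8:00 AM.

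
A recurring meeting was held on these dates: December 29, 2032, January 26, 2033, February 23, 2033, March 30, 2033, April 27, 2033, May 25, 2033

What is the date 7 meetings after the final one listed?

Every date is a Wednesday; gaps 28, 28, 35, 28, 28 days.
Each is the last Wednesday of its month (at least one falls on the 29th or later, ruling out '4th Wednesday').
Last Wednesday of June 2033: June 29, 2033.
July 2033 ends with Wednesday July 27, 2033.
August 2033 ends with Wednesday August 31, 2033.
Last Wednesday of September 2033: September 28, 2033.
Last Wednesday of October 2033: October 26, 2033.
Last Wednesday of November 2033: November 30, 2033.
December 2033 ends with Wednesday December 28, 2033.

December 28, 2033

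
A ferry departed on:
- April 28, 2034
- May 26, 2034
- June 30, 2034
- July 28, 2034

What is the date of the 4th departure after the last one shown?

November 24, 2034

All Fridays; the gaps (28, 35, 28) vary with month length.
This is the last Friday of each month.
Last Friday of August 2034: August 25, 2034.
September 2034 ends with Friday September 29, 2034.
Last Friday of October 2034: October 27, 2034.
Last Friday of November 2034: November 24, 2034.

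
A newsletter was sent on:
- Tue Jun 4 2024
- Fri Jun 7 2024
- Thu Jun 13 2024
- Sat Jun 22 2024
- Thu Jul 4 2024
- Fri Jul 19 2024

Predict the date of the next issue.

Tue Aug 6 2024

Intervals are 3, 6, 9, 12, 15 days — an arithmetic progression with common difference 3.
Next gap: 18 days. Fri Jul 19 2024 + 18 days = Tue Aug 6 2024.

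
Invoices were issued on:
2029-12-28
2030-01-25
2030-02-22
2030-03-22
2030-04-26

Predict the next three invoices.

Gaps: 28, 28, 28, 35 days — a mix of 28 and 35. Every date is a Friday.
Each is the 4th Friday of its month.
4th Friday of May 2030: 2030-05-24.
June 2030 — 4th Friday is 2030-06-28.
4th Friday of July 2030: 2030-07-26.

2030-05-24, 2030-06-28, 2030-07-26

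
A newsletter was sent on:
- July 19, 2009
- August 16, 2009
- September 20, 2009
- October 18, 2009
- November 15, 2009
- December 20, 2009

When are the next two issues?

January 17, 2010; February 21, 2010

All dates are Sundays, 28, 35, 28, 28, 35 days apart.
Specifically, the 3rd Sunday of each month.
3rd Sunday of January 2010: January 17, 2010.
February 2010 — 3rd Sunday is February 21, 2010.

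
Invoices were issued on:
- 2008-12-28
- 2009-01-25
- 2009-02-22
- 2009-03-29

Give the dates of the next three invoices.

All Sundays; the gaps (28, 28, 35) vary with month length.
This is the last Sunday of each month.
April 2009 ends with Sunday 2009-04-26.
Last Sunday of May 2009: 2009-05-31.
June 2009 ends with Sunday 2009-06-28.

2009-04-26, 2009-05-31, 2009-06-28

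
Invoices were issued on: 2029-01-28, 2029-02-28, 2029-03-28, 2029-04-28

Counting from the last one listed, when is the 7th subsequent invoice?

The day-of-month is always 28 (31, 28, 31 days between events).
So this recurs on the 28th of each month.
Next: May 2029 → 2029-05-28.
June 2029: 2029-06-28.
July 2029: 2029-07-28.
Next: August 2029 → 2029-08-28.
September 2029: 2029-09-28.
Next: October 2029 → 2029-10-28.
Next: November 2029 → 2029-11-28.

2029-11-28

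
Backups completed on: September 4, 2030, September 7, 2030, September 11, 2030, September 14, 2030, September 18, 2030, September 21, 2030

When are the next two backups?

The gap pattern 3, 4, 3, 4, 3 repeats every 2 events.
These are the Wednesdays and Saturdays of each week.
Next Wednesday: September 25, 2030.
The following Saturday is September 28, 2030.

September 25, 2030; September 28, 2030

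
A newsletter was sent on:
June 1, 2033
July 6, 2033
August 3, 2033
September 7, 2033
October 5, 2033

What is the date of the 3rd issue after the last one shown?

These are Wednesdays at 28- or 35-day spacing (35, 28, 35, 28).
The pattern: 1st Wednesday of the month.
November 2033 — 1st Wednesday is November 2, 2033.
December 2033 — 1st Wednesday is December 7, 2033.
January 2034 — 1st Wednesday is January 4, 2034.

January 4, 2034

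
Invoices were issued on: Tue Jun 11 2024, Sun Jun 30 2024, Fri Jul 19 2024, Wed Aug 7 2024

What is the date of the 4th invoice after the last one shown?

Tue Oct 22 2024

Every event comes 19 days after the last (19, 19, 19).
Wed Aug 7 2024 + 19 days = Mon Aug 26 2024.
Mon Aug 26 2024 + 19 days = Sat Sep 14 2024.
Sat Sep 14 2024 + 19 days = Thu Oct 3 2024.
Thu Oct 3 2024 + 19 days = Tue Oct 22 2024.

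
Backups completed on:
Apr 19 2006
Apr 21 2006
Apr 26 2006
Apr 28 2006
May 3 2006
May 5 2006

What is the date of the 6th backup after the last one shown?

The gap pattern 2, 5, 2, 5, 2 repeats every 2 events.
These are the Wednesdays and Fridays of each week.
Next Wednesday: May 10 2006.
Next Friday: May 12 2006.
The following Wednesday is May 17 2006.
Next Friday: May 19 2006.
Next Wednesday: May 24 2006.
The following Friday is May 26 2006.

May 26 2006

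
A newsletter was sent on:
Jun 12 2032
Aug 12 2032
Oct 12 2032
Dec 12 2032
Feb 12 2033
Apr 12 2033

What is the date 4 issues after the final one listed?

Gaps: 61, 61, 61, 62, 59 days — not constant. Every event is on the 12th of the month.
Pattern: the 12th of every 2 months.
Next: June 2033 → Jun 12 2033.
Next: August 2033 → Aug 12 2033.
October 2033: Oct 12 2033.
December 2033: Dec 12 2033.

Dec 12 2033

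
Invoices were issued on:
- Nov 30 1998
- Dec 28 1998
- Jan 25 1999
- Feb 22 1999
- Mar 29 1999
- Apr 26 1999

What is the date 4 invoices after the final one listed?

Aug 30 1999

Every date is a Monday; gaps 28, 28, 28, 35, 28 days.
Each is the last Monday of its month (at least one falls on the 29th or later, ruling out '4th Monday').
May 1999 ends with Monday May 31 1999.
Last Monday of June 1999: Jun 28 1999.
Last Monday of July 1999: Jul 26 1999.
August 1999 ends with Monday Aug 30 1999.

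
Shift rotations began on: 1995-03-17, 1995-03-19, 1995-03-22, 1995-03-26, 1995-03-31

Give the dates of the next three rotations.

Intervals are 2, 3, 4, 5 days — an arithmetic progression with common difference 1.
Next gap: 6 days. 1995-03-31 + 6 days = 1995-04-06.
Next gap: 7 days. 1995-04-06 + 7 days = 1995-04-13.
Next gap: 8 days. 1995-04-13 + 8 days = 1995-04-21.

1995-04-06, 1995-04-13, 1995-04-21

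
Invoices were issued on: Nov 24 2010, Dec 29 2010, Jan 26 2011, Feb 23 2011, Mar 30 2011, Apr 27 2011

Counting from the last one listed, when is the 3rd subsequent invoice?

These are Wednesdays with 35, 28, 28, 35, 28-day gaps.
Each is the final Wednesday of its month — Dec 29 2010 is past the 28th, so '4th Wednesday' doesn't fit.
Last Wednesday of May 2011: May 25 2011.
Last Wednesday of June 2011: Jun 29 2011.
July 2011 ends with Wednesday Jul 27 2011.

Jul 27 2011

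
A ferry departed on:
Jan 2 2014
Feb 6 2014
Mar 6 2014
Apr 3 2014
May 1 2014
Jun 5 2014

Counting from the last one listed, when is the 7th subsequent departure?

These are Thursdays at 28- or 35-day spacing (35, 28, 28, 28, 35).
The pattern: 1st Thursday of the month.
1st Thursday of July 2014: Jul 3 2014.
August 2014 — 1st Thursday is Aug 7 2014.
September 2014 — 1st Thursday is Sep 4 2014.
1st Thursday of October 2014: Oct 2 2014.
November 2014 — 1st Thursday is Nov 6 2014.
1st Thursday of December 2014: Dec 4 2014.
1st Thursday of January 2015: Jan 1 2015.

Jan 1 2015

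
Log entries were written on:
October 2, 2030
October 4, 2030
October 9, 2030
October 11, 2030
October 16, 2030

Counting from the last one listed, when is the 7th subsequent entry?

November 8, 2030

Gaps: 2, 5, 2, 5 days — not constant, but cyclic with period 2.
The events fall on every Wednesday and Friday.
Next Friday: October 18, 2030.
Next Wednesday: October 23, 2030.
The following Friday is October 25, 2030.
Next Wednesday: October 30, 2030.
The following Friday is November 1, 2030.
Next Wednesday: November 6, 2030.
Next Friday: November 8, 2030.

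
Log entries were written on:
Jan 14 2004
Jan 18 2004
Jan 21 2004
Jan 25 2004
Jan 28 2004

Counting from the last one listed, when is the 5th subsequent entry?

Gaps: 4, 3, 4, 3 days — not constant, but cyclic with period 2.
The events fall on every Wednesday and Sunday.
Next Sunday: Feb 1 2004.
Next Wednesday: Feb 4 2004.
Next Sunday: Feb 8 2004.
The following Wednesday is Feb 11 2004.
Next Sunday: Feb 15 2004.

Feb 15 2004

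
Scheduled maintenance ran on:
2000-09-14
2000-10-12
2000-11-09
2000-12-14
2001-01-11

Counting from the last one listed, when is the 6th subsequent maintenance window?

All dates are Thursdays, 28, 28, 35, 28 days apart.
Specifically, the 2nd Thursday of each month.
February 2001 — 2nd Thursday is 2001-02-08.
2nd Thursday of March 2001: 2001-03-08.
2nd Thursday of April 2001: 2001-04-12.
2nd Thursday of May 2001: 2001-05-10.
June 2001 — 2nd Thursday is 2001-06-14.
2nd Thursday of July 2001: 2001-07-12.

2001-07-12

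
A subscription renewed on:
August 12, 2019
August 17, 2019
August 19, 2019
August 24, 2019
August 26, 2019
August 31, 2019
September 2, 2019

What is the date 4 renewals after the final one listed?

Every event lands on a Monday or Saturday (gaps cycle 5, 2, 5, 2, 5, 2).
So the schedule is: every Monday and Saturday.
The following Saturday is September 7, 2019.
The following Monday is September 9, 2019.
Next Saturday: September 14, 2019.
The following Monday is September 16, 2019.

September 16, 2019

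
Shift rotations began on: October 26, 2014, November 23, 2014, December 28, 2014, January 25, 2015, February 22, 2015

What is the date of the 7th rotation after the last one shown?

September 27, 2015

These are Sundays at 28- or 35-day spacing (28, 35, 28, 28).
The pattern: 4th Sunday of the month.
March 2015 — 4th Sunday is March 22, 2015.
4th Sunday of April 2015: April 26, 2015.
May 2015 — 4th Sunday is May 24, 2015.
4th Sunday of June 2015: June 28, 2015.
4th Sunday of July 2015: July 26, 2015.
August 2015 — 4th Sunday is August 23, 2015.
4th Sunday of September 2015: September 27, 2015.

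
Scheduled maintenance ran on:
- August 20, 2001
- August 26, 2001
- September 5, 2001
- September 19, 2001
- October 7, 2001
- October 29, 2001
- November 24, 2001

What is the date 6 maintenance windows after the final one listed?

The spacing grows by 4 each time: 6, 10, 14, 18, 22, 26 days.
Next gap: 30 days. November 24, 2001 + 30 days = December 24, 2001.
Next gap: 34 days. December 24, 2001 + 34 days = January 27, 2002.
Next gap: 38 days. January 27, 2002 + 38 days = March 6, 2002.
Next gap: 42 days. March 6, 2002 + 42 days = April 17, 2002.
Next gap: 46 days. April 17, 2002 + 46 days = June 2, 2002.
Next gap: 50 days. June 2, 2002 + 50 days = July 22, 2002.

July 22, 2002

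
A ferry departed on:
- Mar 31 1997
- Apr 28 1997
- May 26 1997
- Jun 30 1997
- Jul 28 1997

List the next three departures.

These are Mondays with 28, 28, 35, 28-day gaps.
Each is the final Monday of its month — Mar 31 1997 is past the 28th, so '4th Monday' doesn't fit.
August 1997 ends with Monday Aug 25 1997.
Last Monday of September 1997: Sep 29 1997.
October 1997 ends with Monday Oct 27 1997.

Aug 25 1997, Sep 29 1997, Oct 27 1997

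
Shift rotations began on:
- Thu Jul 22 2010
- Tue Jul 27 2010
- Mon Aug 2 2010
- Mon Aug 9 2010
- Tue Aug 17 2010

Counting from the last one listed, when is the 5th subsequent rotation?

Intervals are 5, 6, 7, 8 days — an arithmetic progression with common difference 1.
Next gap: 9 days. Tue Aug 17 2010 + 9 days = Thu Aug 26 2010.
Next gap: 10 days. Thu Aug 26 2010 + 10 days = Sun Sep 5 2010.
Next gap: 11 days. Sun Sep 5 2010 + 11 days = Thu Sep 16 2010.
Next gap: 12 days. Thu Sep 16 2010 + 12 days = Tue Sep 28 2010.
Next gap: 13 days. Tue Sep 28 2010 + 13 days = Mon Oct 11 2010.

Mon Oct 11 2010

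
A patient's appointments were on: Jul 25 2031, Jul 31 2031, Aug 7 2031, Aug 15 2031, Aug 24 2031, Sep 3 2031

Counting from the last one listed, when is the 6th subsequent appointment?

Nov 23 2031

Gaps: 6, 7, 8, 9, 10 days — each gap is 1 larger than the previous one.
Next gap: 11 days. Sep 3 2031 + 11 days = Sep 14 2031.
Next gap: 12 days. Sep 14 2031 + 12 days = Sep 26 2031.
Next gap: 13 days. Sep 26 2031 + 13 days = Oct 9 2031.
Next gap: 14 days. Oct 9 2031 + 14 days = Oct 23 2031.
Next gap: 15 days. Oct 23 2031 + 15 days = Nov 7 2031.
Next gap: 16 days. Nov 7 2031 + 16 days = Nov 23 2031.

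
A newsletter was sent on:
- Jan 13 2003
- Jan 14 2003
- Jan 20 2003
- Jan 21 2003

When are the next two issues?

Every event lands on a Monday or Tuesday (gaps cycle 1, 6, 1).
So the schedule is: every Monday and Tuesday.
Next Monday: Jan 27 2003.
The following Tuesday is Jan 28 2003.

Jan 27 2003, Jan 28 2003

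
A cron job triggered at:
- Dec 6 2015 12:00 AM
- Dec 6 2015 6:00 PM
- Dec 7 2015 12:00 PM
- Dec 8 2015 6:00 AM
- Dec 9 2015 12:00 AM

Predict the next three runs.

Spacing: 18, 18, 18, 18 h — constant 18 h.
Dec 9 2015 12:00 AM + 18 h = Dec 9 2015 6:00 PM.
Dec 9 2015 6:00 PM + 18 h = Dec 10 2015 12:00 PM.
Dec 10 2015 12:00 PM + 18 h = Dec 11 2015 6:00 AM.

Dec 9 2015 6:00 PM, Dec 10 2015 12:00 PM, Dec 11 2015 6:00 AM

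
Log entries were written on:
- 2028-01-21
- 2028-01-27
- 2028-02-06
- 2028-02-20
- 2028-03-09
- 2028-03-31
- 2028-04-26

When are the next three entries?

2028-05-26, 2028-06-29, 2028-08-06

Gaps: 6, 10, 14, 18, 22, 26 days — each gap is 4 larger than the previous one.
Next gap: 30 days. 2028-04-26 + 30 days = 2028-05-26.
Next gap: 34 days. 2028-05-26 + 34 days = 2028-06-29.
Next gap: 38 days. 2028-06-29 + 38 days = 2028-08-06.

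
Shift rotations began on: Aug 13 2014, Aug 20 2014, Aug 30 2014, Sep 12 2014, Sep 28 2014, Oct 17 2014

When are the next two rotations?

Nov 8 2014, Dec 3 2014

Gaps: 7, 10, 13, 16, 19 days — each gap is 3 larger than the previous one.
Next gap: 22 days. Oct 17 2014 + 22 days = Nov 8 2014.
Next gap: 25 days. Nov 8 2014 + 25 days = Dec 3 2014.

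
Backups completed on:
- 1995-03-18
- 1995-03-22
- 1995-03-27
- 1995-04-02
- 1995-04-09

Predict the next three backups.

1995-04-17, 1995-04-26, 1995-05-06

The spacing grows by 1 each time: 4, 5, 6, 7 days.
Next gap: 8 days. 1995-04-09 + 8 days = 1995-04-17.
Next gap: 9 days. 1995-04-17 + 9 days = 1995-04-26.
Next gap: 10 days. 1995-04-26 + 10 days = 1995-05-06.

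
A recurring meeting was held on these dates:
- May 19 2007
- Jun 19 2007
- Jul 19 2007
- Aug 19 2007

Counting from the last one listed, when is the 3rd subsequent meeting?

Gaps: 31, 30, 31 days — not constant. Every event is on the 19th of the month.
Pattern: the 19th of each month.
Next: September 2007 → Sep 19 2007.
Next: October 2007 → Oct 19 2007.
Next: November 2007 → Nov 19 2007.

Nov 19 2007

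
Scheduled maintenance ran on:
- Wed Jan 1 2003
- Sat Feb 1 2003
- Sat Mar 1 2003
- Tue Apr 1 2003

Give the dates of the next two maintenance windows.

Each date is the 1st; the gaps (31, 28, 31) track the month lengths.
The rule is the 1st of each month.
Next: May 2003 → Thu May 1 2003.
June 2003: Sun Jun 1 2003.

Thu May 1 2003, Sun Jun 1 2003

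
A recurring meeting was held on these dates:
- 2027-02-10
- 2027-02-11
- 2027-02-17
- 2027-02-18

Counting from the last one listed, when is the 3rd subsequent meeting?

Every event lands on a Wednesday or Thursday (gaps cycle 1, 6, 1).
So the schedule is: every Wednesday and Thursday.
The following Wednesday is 2027-02-24.
The following Thursday is 2027-02-25.
The following Wednesday is 2027-03-03.

2027-03-03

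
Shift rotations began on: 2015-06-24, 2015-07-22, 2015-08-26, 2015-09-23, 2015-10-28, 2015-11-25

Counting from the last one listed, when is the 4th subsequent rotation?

All dates are Wednesdays, 28, 35, 28, 35, 28 days apart.
Specifically, the 4th Wednesday of each month.
4th Wednesday of December 2015: 2015-12-23.
January 2016 — 4th Wednesday is 2016-01-27.
4th Wednesday of February 2016: 2016-02-24.
March 2016 — 4th Wednesday is 2016-03-23.

2016-03-23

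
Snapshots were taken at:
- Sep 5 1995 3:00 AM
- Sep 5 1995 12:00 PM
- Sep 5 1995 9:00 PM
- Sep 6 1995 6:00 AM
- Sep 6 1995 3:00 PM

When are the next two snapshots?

Gaps: 9, 9, 9, 9 hours — each event is 9 hours after the previous one.
Sep 6 1995 3:00 PM + 9 h = Sep 7 1995 12:00 AM.
Sep 7 1995 12:00 AM + 9 h = Sep 7 1995 9:00 AM.

Sep 7 1995 12:00 AM, Sep 7 1995 9:00 AM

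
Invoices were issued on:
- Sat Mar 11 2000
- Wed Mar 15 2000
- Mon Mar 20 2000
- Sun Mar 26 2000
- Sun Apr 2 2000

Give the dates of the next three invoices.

Mon Apr 10 2000, Wed Apr 19 2000, Sat Apr 29 2000

Gaps: 4, 5, 6, 7 days — each gap is 1 larger than the previous one.
Next gap: 8 days. Sun Apr 2 2000 + 8 days = Mon Apr 10 2000.
Next gap: 9 days. Mon Apr 10 2000 + 9 days = Wed Apr 19 2000.
Next gap: 10 days. Wed Apr 19 2000 + 10 days = Sat Apr 29 2000.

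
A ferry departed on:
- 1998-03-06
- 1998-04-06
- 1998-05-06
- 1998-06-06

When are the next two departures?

1998-07-06, 1998-08-06

Gaps: 31, 30, 31 days — not constant. Every event is on the 6th of the month.
Pattern: the 6th of each month.
Next: July 1998 → 1998-07-06.
Next: August 1998 → 1998-08-06.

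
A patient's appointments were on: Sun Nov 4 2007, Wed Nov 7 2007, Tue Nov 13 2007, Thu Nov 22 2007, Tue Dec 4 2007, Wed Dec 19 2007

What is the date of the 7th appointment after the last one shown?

Wed Jun 25 2008

The spacing grows by 3 each time: 3, 6, 9, 12, 15 days.
Next gap: 18 days. Wed Dec 19 2007 + 18 days = Sun Jan 6 2008.
Next gap: 21 days. Sun Jan 6 2008 + 21 days = Sun Jan 27 2008.
Next gap: 24 days. Sun Jan 27 2008 + 24 days = Wed Feb 20 2008.
Next gap: 27 days. Wed Feb 20 2008 + 27 days = Tue Mar 18 2008.
Next gap: 30 days. Tue Mar 18 2008 + 30 days = Thu Apr 17 2008.
Next gap: 33 days. Thu Apr 17 2008 + 33 days = Tue May 20 2008.
Next gap: 36 days. Tue May 20 2008 + 36 days = Wed Jun 25 2008.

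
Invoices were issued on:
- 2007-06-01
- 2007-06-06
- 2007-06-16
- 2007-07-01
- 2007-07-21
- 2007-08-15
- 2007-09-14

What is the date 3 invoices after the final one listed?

Intervals are 5, 10, 15, 20, 25, 30 days — an arithmetic progression with common difference 5.
Next gap: 35 days. 2007-09-14 + 35 days = 2007-10-19.
Next gap: 40 days. 2007-10-19 + 40 days = 2007-11-28.
Next gap: 45 days. 2007-11-28 + 45 days = 2008-01-12.

2008-01-12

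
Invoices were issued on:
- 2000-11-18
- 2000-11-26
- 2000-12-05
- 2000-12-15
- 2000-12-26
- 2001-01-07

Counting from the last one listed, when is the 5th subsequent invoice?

2001-03-23

Intervals are 8, 9, 10, 11, 12 days — an arithmetic progression with common difference 1.
Next gap: 13 days. 2001-01-07 + 13 days = 2001-01-20.
Next gap: 14 days. 2001-01-20 + 14 days = 2001-02-03.
Next gap: 15 days. 2001-02-03 + 15 days = 2001-02-18.
Next gap: 16 days. 2001-02-18 + 16 days = 2001-03-06.
Next gap: 17 days. 2001-03-06 + 17 days = 2001-03-23.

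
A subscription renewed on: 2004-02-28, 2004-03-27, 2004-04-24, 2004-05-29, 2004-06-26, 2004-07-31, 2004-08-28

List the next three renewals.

Every date is a Saturday; gaps 28, 28, 35, 28, 35, 28 days.
Each is the last Saturday of its month (at least one falls on the 29th or later, ruling out '4th Saturday').
Last Saturday of September 2004: 2004-09-25.
Last Saturday of October 2004: 2004-10-30.
November 2004 ends with Saturday 2004-11-27.

2004-09-25, 2004-10-30, 2004-11-27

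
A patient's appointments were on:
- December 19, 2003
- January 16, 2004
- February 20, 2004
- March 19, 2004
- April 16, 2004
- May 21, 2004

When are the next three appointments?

June 18, 2004; July 16, 2004; August 20, 2004

Gaps: 28, 35, 28, 28, 35 days — a mix of 28 and 35. Every date is a Friday.
Each is the 3rd Friday of its month.
3rd Friday of June 2004: June 18, 2004.
3rd Friday of July 2004: July 16, 2004.
August 2004 — 3rd Friday is August 20, 2004.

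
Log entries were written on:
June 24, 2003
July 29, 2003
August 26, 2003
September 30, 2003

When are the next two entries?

All Tuesdays; the gaps (35, 28, 35) vary with month length.
This is the last Tuesday of each month.
Last Tuesday of October 2003: October 28, 2003.
Last Tuesday of November 2003: November 25, 2003.

October 28, 2003; November 25, 2003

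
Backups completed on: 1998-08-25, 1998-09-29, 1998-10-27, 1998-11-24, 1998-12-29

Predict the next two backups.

1999-01-26, 1999-02-23

These are Tuesdays with 35, 28, 28, 35-day gaps.
Each is the final Tuesday of its month — 1998-09-29 is past the 28th, so '4th Tuesday' doesn't fit.
January 1999 ends with Tuesday 1999-01-26.
Last Tuesday of February 1999: 1999-02-23.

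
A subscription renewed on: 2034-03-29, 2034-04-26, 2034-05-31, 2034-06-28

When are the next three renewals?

All Wednesdays; the gaps (28, 35, 28) vary with month length.
This is the last Wednesday of each month.
July 2034 ends with Wednesday 2034-07-26.
Last Wednesday of August 2034: 2034-08-30.
September 2034 ends with Wednesday 2034-09-27.

2034-07-26, 2034-08-30, 2034-09-27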